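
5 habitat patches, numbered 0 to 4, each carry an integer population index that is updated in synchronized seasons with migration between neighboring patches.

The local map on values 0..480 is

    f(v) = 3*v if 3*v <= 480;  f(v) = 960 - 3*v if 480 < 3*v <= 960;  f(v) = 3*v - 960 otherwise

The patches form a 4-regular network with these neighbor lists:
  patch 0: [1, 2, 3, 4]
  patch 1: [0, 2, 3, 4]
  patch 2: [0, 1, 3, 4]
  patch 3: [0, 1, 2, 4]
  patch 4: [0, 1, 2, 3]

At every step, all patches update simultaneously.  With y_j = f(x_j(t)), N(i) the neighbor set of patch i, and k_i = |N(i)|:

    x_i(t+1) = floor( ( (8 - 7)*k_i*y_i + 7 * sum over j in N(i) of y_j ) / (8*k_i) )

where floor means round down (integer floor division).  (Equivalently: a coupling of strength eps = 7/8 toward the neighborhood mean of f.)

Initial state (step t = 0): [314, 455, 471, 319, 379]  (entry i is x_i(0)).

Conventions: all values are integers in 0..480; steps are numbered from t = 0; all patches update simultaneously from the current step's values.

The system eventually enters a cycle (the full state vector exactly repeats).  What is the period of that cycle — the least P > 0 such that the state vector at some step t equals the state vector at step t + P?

Answer: 16
Key observation: The state at step 5, [189, 189, 189, 189, 189], reappears at step 21 — and no state repeats earlier — so the cycle the system enters has period 16.

Derivation:
t=0: [314, 455, 471, 319, 379]
t=1: [229, 193, 188, 230, 214]
t=2: [332, 322, 321, 333, 328]
t=3: [20, 23, 23, 19, 21]
t=4: [63, 63, 63, 64, 63]
t=5: [189, 189, 189, 189, 189]
t=6: [393, 393, 393, 393, 393]
t=7: [219, 219, 219, 219, 219]
t=8: [303, 303, 303, 303, 303]
t=9: [51, 51, 51, 51, 51]
t=10: [153, 153, 153, 153, 153]
t=11: [459, 459, 459, 459, 459]
t=12: [417, 417, 417, 417, 417]
t=13: [291, 291, 291, 291, 291]
t=14: [87, 87, 87, 87, 87]
t=15: [261, 261, 261, 261, 261]
t=16: [177, 177, 177, 177, 177]
t=17: [429, 429, 429, 429, 429]
t=18: [327, 327, 327, 327, 327]
t=19: [21, 21, 21, 21, 21]
t=20: [63, 63, 63, 63, 63]
t=21: [189, 189, 189, 189, 189]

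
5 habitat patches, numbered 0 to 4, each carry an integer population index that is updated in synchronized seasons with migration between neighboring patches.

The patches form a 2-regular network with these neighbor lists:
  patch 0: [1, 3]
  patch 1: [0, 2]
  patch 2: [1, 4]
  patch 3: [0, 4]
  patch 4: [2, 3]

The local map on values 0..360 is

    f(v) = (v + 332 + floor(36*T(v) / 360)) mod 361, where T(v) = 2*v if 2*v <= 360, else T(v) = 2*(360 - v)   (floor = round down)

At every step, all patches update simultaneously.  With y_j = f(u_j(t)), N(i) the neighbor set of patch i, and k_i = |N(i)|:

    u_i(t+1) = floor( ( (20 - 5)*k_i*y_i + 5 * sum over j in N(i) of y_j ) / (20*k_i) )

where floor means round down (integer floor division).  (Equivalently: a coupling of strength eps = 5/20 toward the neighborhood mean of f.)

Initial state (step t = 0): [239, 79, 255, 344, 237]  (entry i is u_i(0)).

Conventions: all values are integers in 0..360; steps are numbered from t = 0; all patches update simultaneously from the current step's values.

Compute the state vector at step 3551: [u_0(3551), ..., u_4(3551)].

Simulating step by step:
t=0: [239, 79, 255, 344, 237]
t=1: [223, 108, 222, 296, 244]
t=2: [213, 130, 207, 266, 240]
t=3: [207, 147, 201, 247, 234]
t=4: [204, 161, 199, 234, 227]
t=5: [203, 174, 200, 226, 222]
t=6: [204, 185, 202, 220, 218]
t=7: [205, 194, 204, 217, 215]
t=8: [207, 200, 206, 214, 214]
t=9: [208, 204, 207, 213, 213]
t=10: [209, 206, 208, 212, 212]
t=11: [209, 207, 209, 211, 211]
t=12: [209, 208, 209, 210, 210]
t=13: [210, 209, 210, 210, 210]
t=14: [210, 210, 210, 211, 211]
t=15: [211, 211, 211, 211, 211]
t=16: [211, 211, 211, 211, 211]

Answer: [211, 211, 211, 211, 211]
Key observation: The state at step 15, [211, 211, 211, 211, 211], reappears at step 16: the system is in a cycle of period 1 from step 15 on.  Therefore the state at step 3551 equals the state at step 15 + ((3551 - 15) mod 1) = 15, which is [211, 211, 211, 211, 211].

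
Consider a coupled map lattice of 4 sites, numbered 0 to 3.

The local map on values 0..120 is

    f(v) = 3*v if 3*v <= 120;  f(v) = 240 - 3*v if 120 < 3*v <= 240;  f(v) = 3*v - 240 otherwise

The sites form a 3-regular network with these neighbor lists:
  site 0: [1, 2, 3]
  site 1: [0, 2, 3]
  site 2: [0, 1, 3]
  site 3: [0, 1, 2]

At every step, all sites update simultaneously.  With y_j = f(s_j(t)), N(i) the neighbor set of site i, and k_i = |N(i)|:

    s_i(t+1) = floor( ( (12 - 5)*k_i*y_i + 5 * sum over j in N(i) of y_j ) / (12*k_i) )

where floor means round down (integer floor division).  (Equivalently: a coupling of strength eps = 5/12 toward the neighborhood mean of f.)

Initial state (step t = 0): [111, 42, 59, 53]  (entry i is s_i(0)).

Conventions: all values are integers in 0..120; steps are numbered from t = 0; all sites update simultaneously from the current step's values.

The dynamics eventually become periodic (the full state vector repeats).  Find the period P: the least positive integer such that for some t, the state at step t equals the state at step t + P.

Answer: 4
Key observation: The state at step 15, [117, 116, 118, 118], reappears at step 19 — and no state repeats earlier — so the cycle the system enters has period 4.

Derivation:
t=0: [111, 42, 59, 53]
t=1: [90, 99, 76, 84]
t=2: [28, 40, 20, 20]
t=3: [82, 98, 71, 71]
t=4: [18, 39, 27, 27]
t=5: [70, 98, 82, 82]
t=6: [26, 37, 16, 16]
t=7: [74, 88, 60, 60]
t=8: [30, 33, 49, 49]
t=9: [92, 96, 93, 93]
t=10: [38, 43, 39, 39]
t=11: [114, 113, 115, 115]
t=12: [102, 101, 103, 103]
t=13: [66, 65, 67, 67]
t=14: [41, 42, 40, 40]
t=15: [117, 116, 118, 118]
t=16: [111, 110, 112, 112]
t=17: [93, 92, 94, 94]
t=18: [39, 38, 40, 40]
t=19: [117, 116, 118, 118]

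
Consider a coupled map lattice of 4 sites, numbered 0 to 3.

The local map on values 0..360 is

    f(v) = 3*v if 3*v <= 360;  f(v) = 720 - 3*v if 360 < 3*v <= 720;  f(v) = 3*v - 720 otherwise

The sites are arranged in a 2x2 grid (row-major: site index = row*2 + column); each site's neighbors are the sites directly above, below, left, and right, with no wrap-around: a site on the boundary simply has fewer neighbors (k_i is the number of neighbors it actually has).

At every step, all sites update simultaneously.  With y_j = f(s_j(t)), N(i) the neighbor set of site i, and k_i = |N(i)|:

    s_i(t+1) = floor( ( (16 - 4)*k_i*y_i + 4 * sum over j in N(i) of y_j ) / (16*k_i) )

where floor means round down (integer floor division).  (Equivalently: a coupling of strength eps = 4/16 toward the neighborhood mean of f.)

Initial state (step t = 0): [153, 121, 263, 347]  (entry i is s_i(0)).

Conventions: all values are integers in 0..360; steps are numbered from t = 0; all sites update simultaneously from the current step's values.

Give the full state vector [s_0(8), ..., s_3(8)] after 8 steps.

Simulating step by step:
t=0: [153, 121, 263, 347]
t=1: [249, 340, 124, 294]
t=2: [101, 248, 284, 202]
t=3: [246, 70, 151, 105]
t=4: [73, 199, 241, 295]
t=5: [180, 140, 50, 139]
t=6: [191, 285, 172, 283]
t=7: [152, 135, 187, 139]
t=8: [257, 307, 190, 286]

Answer: [257, 307, 190, 286]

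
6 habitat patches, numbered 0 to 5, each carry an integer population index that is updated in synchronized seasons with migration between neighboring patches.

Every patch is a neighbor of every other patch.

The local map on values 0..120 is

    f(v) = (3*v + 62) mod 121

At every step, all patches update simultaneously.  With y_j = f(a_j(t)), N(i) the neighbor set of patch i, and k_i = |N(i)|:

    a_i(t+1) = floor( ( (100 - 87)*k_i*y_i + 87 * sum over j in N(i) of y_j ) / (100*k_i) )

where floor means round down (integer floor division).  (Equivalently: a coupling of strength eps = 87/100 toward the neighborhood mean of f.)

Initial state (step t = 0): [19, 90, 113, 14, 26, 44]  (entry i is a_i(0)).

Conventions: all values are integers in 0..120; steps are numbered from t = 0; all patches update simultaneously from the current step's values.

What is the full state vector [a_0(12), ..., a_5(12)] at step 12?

Simulating step by step:
t=0: [19, 90, 113, 14, 26, 44]
t=1: [71, 73, 75, 72, 76, 73]
t=2: [40, 40, 39, 40, 39, 40]
t=3: [59, 59, 60, 59, 60, 59]
t=4: [76, 76, 82, 76, 82, 76]
t=5: [54, 54, 53, 54, 53, 54]
t=6: [101, 101, 102, 101, 102, 101]
t=7: [3, 3, 2, 3, 2, 3]
t=8: [69, 69, 70, 69, 70, 69]
t=9: [28, 28, 27, 28, 27, 28]
t=10: [23, 23, 24, 23, 24, 23]
t=11: [11, 11, 10, 11, 10, 11]
t=12: [93, 93, 94, 93, 94, 93]

Answer: [93, 93, 94, 93, 94, 93]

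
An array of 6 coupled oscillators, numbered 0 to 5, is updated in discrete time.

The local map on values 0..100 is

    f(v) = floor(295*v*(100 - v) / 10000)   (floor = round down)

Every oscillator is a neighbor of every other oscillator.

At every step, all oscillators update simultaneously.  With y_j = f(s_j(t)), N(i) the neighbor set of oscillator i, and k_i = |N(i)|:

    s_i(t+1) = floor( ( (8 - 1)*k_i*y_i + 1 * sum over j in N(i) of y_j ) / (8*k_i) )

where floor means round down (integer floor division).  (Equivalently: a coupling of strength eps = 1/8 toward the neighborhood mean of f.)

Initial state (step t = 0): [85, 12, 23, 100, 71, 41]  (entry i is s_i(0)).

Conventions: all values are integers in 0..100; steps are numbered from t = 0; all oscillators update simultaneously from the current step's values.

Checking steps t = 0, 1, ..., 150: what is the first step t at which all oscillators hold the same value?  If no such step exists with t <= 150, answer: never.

Simulating step by step:
t=0: [85, 12, 23, 100, 71, 41]  (not all equal)
t=1: [37, 32, 50, 6, 57, 66]  (not all equal)
t=2: [66, 63, 71, 22, 70, 65]  (not all equal)
t=3: [65, 67, 60, 51, 61, 66]  (not all equal)
t=4: [67, 65, 69, 72, 69, 66]  (not all equal)
t=5: [64, 66, 63, 59, 63, 65]  (not all equal)
t=6: [67, 66, 67, 70, 67, 67]  (not all equal)
t=7: [64, 65, 64, 61, 64, 64]  (not all equal)
t=8: [67, 67, 67, 69, 67, 67]  (not all equal)
t=9: [64, 64, 64, 63, 64, 64]  (not all equal)
t=10: [67, 67, 67, 67, 67, 67]  (all equal)

Answer: 10
Key observation: Synchronization is absorbing here: once all oscillators are equal they stay equal, and step 10 is the first all-equal step.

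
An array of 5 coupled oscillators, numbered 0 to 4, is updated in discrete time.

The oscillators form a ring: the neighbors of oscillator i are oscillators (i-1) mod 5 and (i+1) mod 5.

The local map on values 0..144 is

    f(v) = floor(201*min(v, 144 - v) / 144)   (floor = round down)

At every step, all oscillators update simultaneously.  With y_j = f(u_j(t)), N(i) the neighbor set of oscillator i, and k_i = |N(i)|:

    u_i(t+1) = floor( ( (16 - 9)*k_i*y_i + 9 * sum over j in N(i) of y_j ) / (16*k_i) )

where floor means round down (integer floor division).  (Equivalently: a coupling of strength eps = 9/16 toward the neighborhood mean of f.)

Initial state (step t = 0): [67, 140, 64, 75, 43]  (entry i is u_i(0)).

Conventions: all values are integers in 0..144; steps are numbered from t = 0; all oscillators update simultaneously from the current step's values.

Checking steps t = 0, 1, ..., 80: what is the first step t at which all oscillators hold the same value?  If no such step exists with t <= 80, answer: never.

Simulating step by step:
t=0: [67, 140, 64, 75, 43]  (not all equal)
t=1: [58, 53, 67, 83, 79]  (not all equal)
t=2: [80, 80, 85, 88, 85]  (not all equal)
t=3: [87, 87, 82, 80, 82]  (not all equal)
t=4: [80, 80, 84, 87, 84]  (not all equal)
t=5: [87, 87, 83, 81, 83]  (not all equal)
t=6: [80, 80, 83, 85, 83]  (not all equal)
t=7: [87, 87, 85, 83, 85]  (not all equal)
t=8: [79, 79, 82, 83, 82]  (not all equal)
t=9: [88, 88, 86, 85, 86]  (not all equal)
t=10: [78, 78, 80, 80, 80]  (not all equal)
t=11: [91, 91, 89, 89, 89]  (not all equal)
t=12: [73, 73, 75, 76, 75]  (not all equal)
t=13: [98, 98, 96, 95, 96]  (not all equal)
t=14: [64, 64, 66, 67, 66]  (not all equal)
t=15: [89, 89, 91, 92, 91]  (not all equal)
t=16: [75, 75, 73, 72, 73]  (not all equal)
t=17: [96, 96, 98, 99, 98]  (not all equal)
t=18: [66, 66, 64, 63, 64]  (not all equal)
t=19: [91, 91, 89, 88, 89]  (not all equal)
t=20: [73, 73, 75, 76, 75]  (not all equal)

Answer: never
Key observation: The state at step 12 reappears at step 20 — the system is in a cycle of period 8 from step 12 on.  No step 0..20 is synchronized, and the cycle repeats forever, so no step up to 80 (or ever) has all oscillators equal.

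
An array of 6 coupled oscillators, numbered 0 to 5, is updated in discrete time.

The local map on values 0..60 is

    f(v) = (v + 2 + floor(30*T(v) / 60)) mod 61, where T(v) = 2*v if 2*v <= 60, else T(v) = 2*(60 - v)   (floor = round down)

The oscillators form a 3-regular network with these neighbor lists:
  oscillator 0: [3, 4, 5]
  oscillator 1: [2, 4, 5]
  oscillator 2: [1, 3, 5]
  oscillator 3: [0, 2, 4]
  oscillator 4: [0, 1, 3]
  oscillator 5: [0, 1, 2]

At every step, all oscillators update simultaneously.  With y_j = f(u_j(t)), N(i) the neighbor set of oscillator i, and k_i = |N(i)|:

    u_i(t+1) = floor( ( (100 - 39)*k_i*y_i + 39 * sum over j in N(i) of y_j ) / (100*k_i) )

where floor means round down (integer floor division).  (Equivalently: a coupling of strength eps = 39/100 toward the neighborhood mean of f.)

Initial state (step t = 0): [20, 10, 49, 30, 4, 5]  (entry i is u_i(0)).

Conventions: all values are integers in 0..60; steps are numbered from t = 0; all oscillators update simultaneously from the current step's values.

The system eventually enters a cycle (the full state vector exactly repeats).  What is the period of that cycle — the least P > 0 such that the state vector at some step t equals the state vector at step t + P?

Simulating step by step:
t=0: [20, 10, 49, 30, 4, 5]
t=1: [28, 16, 5, 7, 14, 15]
t=2: [45, 30, 17, 22, 32, 33]
t=3: [6, 5, 28, 33, 6, 5]
t=4: [12, 18, 38, 11, 12, 18]
t=5: [27, 31, 13, 21, 27, 31]
t=6: [47, 11, 23, 45, 47, 11]
t=7: [3, 24, 35, 7, 3, 24]
t=8: [14, 38, 15, 11, 14, 38]
t=9: [25, 8, 22, 26, 25, 8]
t=10: [47, 26, 39, 52, 47, 26]
t=11: [7, 40, 14, 1, 7, 40]
t=12: [12, 6, 19, 10, 12, 6]
t=13: [23, 18, 30, 25, 23, 18]
t=14: [47, 34, 17, 44, 47, 34]
t=15: [1, 5, 22, 5, 1, 5]
t=16: [6, 15, 32, 14, 6, 15]
t=17: [18, 25, 12, 22, 18, 25]
t=18: [40, 46, 35, 41, 40, 46]
t=19: [1, 1, 1, 1, 1, 1]
t=20: [4, 4, 4, 4, 4, 4]
t=21: [10, 10, 10, 10, 10, 10]
t=22: [22, 22, 22, 22, 22, 22]
t=23: [46, 46, 46, 46, 46, 46]
t=24: [1, 1, 1, 1, 1, 1]

Answer: 5
Key observation: The state at step 19, [1, 1, 1, 1, 1, 1], reappears at step 24 — and no state repeats earlier — so the cycle the system enters has period 5.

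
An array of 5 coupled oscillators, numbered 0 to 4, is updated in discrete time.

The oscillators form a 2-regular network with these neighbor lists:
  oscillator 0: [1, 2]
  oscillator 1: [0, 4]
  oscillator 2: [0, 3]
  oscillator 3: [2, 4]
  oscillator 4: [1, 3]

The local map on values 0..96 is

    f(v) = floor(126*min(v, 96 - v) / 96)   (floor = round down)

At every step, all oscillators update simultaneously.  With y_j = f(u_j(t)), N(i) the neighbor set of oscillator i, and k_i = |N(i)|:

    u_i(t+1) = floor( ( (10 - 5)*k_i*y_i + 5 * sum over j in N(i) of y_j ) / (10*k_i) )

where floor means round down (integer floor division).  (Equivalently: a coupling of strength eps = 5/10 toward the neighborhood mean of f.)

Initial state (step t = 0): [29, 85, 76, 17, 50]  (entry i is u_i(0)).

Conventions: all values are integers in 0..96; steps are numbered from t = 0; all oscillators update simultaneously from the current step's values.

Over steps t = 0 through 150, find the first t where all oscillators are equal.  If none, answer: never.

Answer: 18
Key observation: Synchronization is absorbing here: once all oscillators are equal they stay equal, and step 18 is the first all-equal step.

Derivation:
t=0: [29, 85, 76, 17, 50]  (not all equal)
t=1: [29, 31, 28, 32, 39]  (not all equal)
t=2: [38, 42, 38, 42, 46]  (not all equal)
t=3: [50, 54, 50, 54, 57]  (not all equal)
t=4: [58, 55, 58, 55, 53]  (not all equal)
t=5: [50, 52, 50, 52, 54]  (not all equal)
t=6: [59, 57, 59, 57, 56]  (not all equal)
t=7: [48, 50, 48, 50, 51]  (not all equal)
t=8: [62, 60, 62, 60, 59]  (not all equal)
t=9: [44, 46, 44, 46, 47]  (not all equal)
t=10: [57, 59, 57, 59, 60]  (not all equal)
t=11: [50, 48, 50, 48, 47]  (not all equal)
t=12: [60, 61, 60, 61, 62]  (not all equal)
t=13: [46, 45, 46, 45, 44]  (not all equal)
t=14: [59, 58, 59, 58, 58]  (not all equal)
t=15: [48, 48, 48, 48, 49]  (not all equal)
t=16: [63, 62, 63, 62, 62]  (not all equal)
t=17: [43, 43, 43, 43, 44]  (not all equal)
t=18: [56, 56, 56, 56, 56]  (all equal)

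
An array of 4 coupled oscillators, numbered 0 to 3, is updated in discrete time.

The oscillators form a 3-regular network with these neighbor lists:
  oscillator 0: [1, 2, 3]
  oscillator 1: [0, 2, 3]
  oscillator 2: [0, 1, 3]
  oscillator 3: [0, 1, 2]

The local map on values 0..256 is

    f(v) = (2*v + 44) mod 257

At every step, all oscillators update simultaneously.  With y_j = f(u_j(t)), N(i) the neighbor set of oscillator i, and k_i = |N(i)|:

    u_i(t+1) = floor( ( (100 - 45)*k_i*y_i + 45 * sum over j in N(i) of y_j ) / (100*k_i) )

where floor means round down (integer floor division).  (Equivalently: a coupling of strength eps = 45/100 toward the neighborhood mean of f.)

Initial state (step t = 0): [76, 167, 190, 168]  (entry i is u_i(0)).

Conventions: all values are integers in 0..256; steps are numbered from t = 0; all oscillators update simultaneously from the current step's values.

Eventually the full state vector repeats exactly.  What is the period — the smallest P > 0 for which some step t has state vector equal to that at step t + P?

Answer: 16
Key observation: The state at step 22, [198, 195, 195, 195], reappears at step 38 — and no state repeats earlier — so the cycle the system enters has period 16.

Derivation:
t=0: [76, 167, 190, 168]
t=1: [169, 139, 157, 140]
t=2: [103, 79, 94, 80]
t=3: [233, 214, 226, 214]
t=4: [239, 224, 233, 224]
t=5: [112, 203, 210, 203]
t=6: [95, 167, 173, 167]
t=7: [184, 139, 144, 139]
t=8: [116, 80, 84, 80]
t=9: [103, 177, 180, 177]
t=10: [201, 158, 160, 158]
t=11: [150, 116, 118, 116]
t=12: [57, 29, 31, 29]
t=13: [133, 111, 112, 111]
t=14: [33, 15, 16, 15]
t=15: [94, 79, 80, 79]
t=16: [218, 206, 207, 206]
t=17: [212, 202, 203, 202]
t=18: [202, 194, 195, 194]
t=19: [184, 177, 178, 177]
t=20: [149, 143, 144, 143]
t=21: [79, 75, 75, 75]
t=22: [198, 195, 195, 195]
t=23: [180, 177, 177, 177]
t=24: [144, 141, 141, 141]
t=25: [72, 69, 69, 69]
t=26: [185, 182, 182, 182]
t=27: [154, 151, 151, 151]
t=28: [92, 89, 89, 89]
t=29: [225, 222, 222, 222]
t=30: [234, 231, 231, 231]
t=31: [252, 249, 249, 249]
t=32: [31, 28, 28, 28]
t=33: [103, 100, 100, 100]
t=34: [247, 244, 244, 244]
t=35: [21, 18, 18, 18]
t=36: [83, 80, 80, 80]
t=37: [207, 204, 204, 204]
t=38: [198, 195, 195, 195]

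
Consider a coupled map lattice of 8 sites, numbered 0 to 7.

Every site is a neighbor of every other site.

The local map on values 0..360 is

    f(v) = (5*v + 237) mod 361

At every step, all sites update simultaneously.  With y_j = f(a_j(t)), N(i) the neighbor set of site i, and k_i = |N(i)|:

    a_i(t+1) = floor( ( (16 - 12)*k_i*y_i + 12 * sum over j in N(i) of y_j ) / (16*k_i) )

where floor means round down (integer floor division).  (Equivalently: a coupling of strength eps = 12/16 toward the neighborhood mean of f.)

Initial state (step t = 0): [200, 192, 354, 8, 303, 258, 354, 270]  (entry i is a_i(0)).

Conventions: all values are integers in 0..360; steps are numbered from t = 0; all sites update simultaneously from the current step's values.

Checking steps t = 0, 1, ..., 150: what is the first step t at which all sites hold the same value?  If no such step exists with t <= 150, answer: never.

Simulating step by step:
t=0: [200, 192, 354, 8, 303, 258, 354, 270]  (not all equal)
t=1: [180, 175, 187, 198, 202, 170, 187, 179]  (not all equal)
t=2: [74, 70, 79, 87, 90, 67, 79, 73]  (not all equal)
t=3: [260, 257, 264, 269, 271, 255, 264, 259]  (not all equal)
t=4: [103, 101, 106, 109, 111, 99, 106, 102]  (not all equal)
t=5: [36, 35, 39, 41, 42, 34, 39, 36]  (not all equal)
t=6: [63, 62, 65, 67, 67, 62, 65, 63]  (not all equal)
t=7: [196, 195, 197, 199, 199, 195, 197, 196]  (not all equal)
t=8: [137, 136, 137, 139, 139, 136, 137, 137]  (not all equal)
t=9: [201, 200, 201, 202, 202, 200, 201, 201]  (not all equal)
t=10: [159, 158, 159, 159, 159, 158, 159, 159]  (not all equal)
t=11: [308, 308, 308, 308, 308, 308, 308, 308]  (all equal)

Answer: 11
Key observation: Synchronization is absorbing here: once all sites are equal they stay equal, and step 11 is the first all-equal step.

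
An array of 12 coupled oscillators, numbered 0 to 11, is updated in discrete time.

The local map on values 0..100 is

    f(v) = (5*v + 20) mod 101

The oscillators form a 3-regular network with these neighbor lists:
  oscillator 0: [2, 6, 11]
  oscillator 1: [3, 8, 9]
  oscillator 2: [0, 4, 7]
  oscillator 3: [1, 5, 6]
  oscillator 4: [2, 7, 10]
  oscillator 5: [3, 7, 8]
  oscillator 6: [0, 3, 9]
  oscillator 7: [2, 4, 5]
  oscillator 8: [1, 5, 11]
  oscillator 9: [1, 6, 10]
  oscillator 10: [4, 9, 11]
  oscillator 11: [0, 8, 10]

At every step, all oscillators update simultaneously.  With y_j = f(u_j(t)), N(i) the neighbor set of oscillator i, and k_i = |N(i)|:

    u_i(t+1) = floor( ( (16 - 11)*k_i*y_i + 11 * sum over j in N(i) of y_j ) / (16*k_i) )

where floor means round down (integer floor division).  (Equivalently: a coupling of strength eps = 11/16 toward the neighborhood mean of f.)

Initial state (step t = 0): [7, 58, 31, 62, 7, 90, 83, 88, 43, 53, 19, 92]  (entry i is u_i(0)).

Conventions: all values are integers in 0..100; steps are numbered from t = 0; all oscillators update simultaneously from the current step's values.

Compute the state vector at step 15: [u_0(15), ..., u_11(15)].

Simulating step by step:
t=0: [7, 58, 31, 62, 7, 90, 83, 88, 43, 53, 19, 92]
t=1: [58, 34, 61, 32, 50, 47, 47, 62, 44, 37, 53, 47]
t=2: [31, 55, 30, 69, 51, 49, 36, 41, 56, 52, 54, 45]
t=3: [71, 83, 60, 77, 64, 61, 79, 54, 76, 88, 71, 73]
t=4: [47, 44, 50, 14, 52, 49, 33, 44, 61, 43, 62, 80]
t=5: [55, 45, 59, 70, 54, 54, 66, 59, 33, 44, 37, 28]
t=6: [56, 56, 47, 61, 33, 64, 60, 46, 69, 33, 43, 59]
t=7: [49, 69, 69, 41, 56, 41, 52, 54, 53, 60, 51, 47]
t=8: [63, 47, 76, 44, 81, 51, 47, 69, 57, 54, 61, 66]
t=9: [55, 45, 56, 52, 48, 46, 52, 63, 40, 56, 42, 27]
t=10: [81, 57, 72, 63, 54, 44, 86, 56, 38, 64, 56, 48]
t=11: [48, 18, 71, 29, 90, 43, 35, 77, 24, 45, 72, 47]
t=12: [68, 36, 51, 51, 55, 34, 67, 39, 33, 54, 61, 56]
t=13: [68, 87, 60, 77, 53, 66, 66, 62, 91, 67, 70, 67]
t=14: [44, 44, 43, 33, 51, 37, 39, 42, 56, 54, 63, 60]
t=15: [26, 73, 42, 38, 44, 49, 52, 33, 43, 46, 50, 43]

Answer: [26, 73, 42, 38, 44, 49, 52, 33, 43, 46, 50, 43]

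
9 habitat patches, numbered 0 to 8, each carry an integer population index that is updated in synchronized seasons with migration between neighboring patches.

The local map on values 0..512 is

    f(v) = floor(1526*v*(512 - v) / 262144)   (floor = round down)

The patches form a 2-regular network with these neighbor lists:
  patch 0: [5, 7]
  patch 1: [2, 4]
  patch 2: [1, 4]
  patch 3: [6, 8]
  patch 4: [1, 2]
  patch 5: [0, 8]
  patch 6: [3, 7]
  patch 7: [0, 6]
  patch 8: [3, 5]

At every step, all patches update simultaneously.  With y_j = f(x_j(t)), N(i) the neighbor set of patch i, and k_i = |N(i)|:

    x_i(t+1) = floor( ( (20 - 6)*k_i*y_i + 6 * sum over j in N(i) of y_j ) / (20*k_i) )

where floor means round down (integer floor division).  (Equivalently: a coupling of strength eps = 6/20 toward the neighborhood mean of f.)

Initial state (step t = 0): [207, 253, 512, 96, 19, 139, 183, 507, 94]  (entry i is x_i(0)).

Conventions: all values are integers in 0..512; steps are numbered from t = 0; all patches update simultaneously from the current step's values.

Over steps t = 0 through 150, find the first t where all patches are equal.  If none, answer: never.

Answer: never
Key observation: The state at step 26 reappears at step 28 — the system is in a cycle of period 2 from step 26 on.  No step 0..28 is synchronized, and the cycle repeats forever, so no step up to 150 (or ever) has all patches equal.

Derivation:
t=0: [207, 253, 512, 96, 19, 139, 183, 507, 94]  (not all equal)
t=1: [304, 274, 65, 249, 94, 299, 281, 117, 239]  (not all equal)
t=2: [353, 324, 209, 380, 241, 371, 361, 300, 377]  (not all equal)
t=3: [329, 360, 367, 295, 374, 306, 321, 355, 296]  (not all equal)
t=4: [348, 313, 309, 369, 304, 364, 353, 332, 371]  (not all equal)
t=5: [331, 363, 365, 309, 366, 314, 326, 341, 305]  (not all equal)
t=6: [348, 313, 312, 363, 311, 359, 352, 342, 365]  (not all equal)
t=7: [330, 362, 362, 315, 362, 319, 326, 335, 313]  (not all equal)
t=8: [349, 316, 316, 359, 316, 357, 352, 346, 361]  (not all equal)
t=9: [330, 360, 360, 319, 360, 322, 326, 332, 318]  (not all equal)
t=10: [349, 318, 318, 357, 318, 355, 352, 348, 358]  (not all equal)
t=11: [330, 359, 359, 322, 359, 324, 327, 331, 320]  (not all equal)
t=12: [349, 319, 319, 355, 319, 353, 352, 348, 356]  (not all equal)
t=13: [330, 358, 358, 324, 358, 326, 327, 331, 323]  (not all equal)
t=14: [349, 320, 320, 353, 320, 352, 351, 348, 354]  (not all equal)
t=15: [330, 357, 357, 326, 357, 327, 328, 331, 325]  (not all equal)
t=16: [349, 322, 322, 352, 322, 351, 350, 348, 352]  (not all equal)
t=17: [330, 356, 356, 327, 356, 328, 329, 331, 327]  (not all equal)
t=18: [349, 323, 323, 351, 323, 350, 350, 348, 351]  (not all equal)
t=19: [331, 355, 355, 328, 355, 329, 330, 331, 328]  (not all equal)
t=20: [348, 324, 324, 350, 324, 349, 349, 348, 350]  (not all equal)
t=21: [331, 354, 354, 330, 354, 331, 331, 331, 330]  (not all equal)
t=22: [348, 325, 325, 348, 325, 348, 348, 348, 348]  (not all equal)
t=23: [332, 353, 353, 332, 353, 332, 332, 332, 332]  (not all equal)
t=24: [347, 326, 326, 347, 326, 347, 347, 347, 347]  (not all equal)
t=25: [333, 352, 352, 333, 352, 333, 333, 333, 333]  (not all equal)
t=26: [346, 327, 327, 346, 327, 346, 346, 346, 346]  (not all equal)
t=27: [334, 352, 352, 334, 352, 334, 334, 334, 334]  (not all equal)
t=28: [346, 327, 327, 346, 327, 346, 346, 346, 346]  (not all equal)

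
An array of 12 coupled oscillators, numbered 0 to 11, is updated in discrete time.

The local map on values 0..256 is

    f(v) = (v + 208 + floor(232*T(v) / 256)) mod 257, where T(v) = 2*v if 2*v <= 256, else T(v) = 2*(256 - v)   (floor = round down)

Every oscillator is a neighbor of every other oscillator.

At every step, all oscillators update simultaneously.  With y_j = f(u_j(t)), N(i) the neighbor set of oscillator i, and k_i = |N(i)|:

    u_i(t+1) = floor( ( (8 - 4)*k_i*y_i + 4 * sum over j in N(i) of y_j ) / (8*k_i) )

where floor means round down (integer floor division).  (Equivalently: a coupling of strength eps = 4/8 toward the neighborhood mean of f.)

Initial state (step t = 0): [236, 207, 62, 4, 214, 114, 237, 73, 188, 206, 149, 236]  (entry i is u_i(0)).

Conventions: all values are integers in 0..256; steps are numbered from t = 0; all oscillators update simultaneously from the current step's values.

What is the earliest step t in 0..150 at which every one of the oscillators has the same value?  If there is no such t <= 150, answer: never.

Answer: never
Key observation: The state at step 27 reappears at step 28 — the system is in a cycle of period 1 from step 27 on.  No step 0..28 is synchronized, and the cycle repeats forever, so no step up to 150 (or ever) has all oscillators equal.

Derivation:
t=0: [236, 207, 62, 4, 214, 114, 237, 73, 188, 206, 149, 236]  (not all equal)
t=1: [190, 200, 145, 188, 198, 95, 189, 159, 91, 201, 105, 190]  (not all equal)
t=2: [70, 183, 86, 70, 184, 167, 70, 81, 162, 182, 180, 70]  (not all equal)
t=3: [114, 51, 134, 114, 51, 57, 114, 128, 59, 52, 52, 114]  (not all equal)
t=4: [41, 77, 57, 41, 77, 85, 41, 59, 87, 79, 79, 41]  (not all equal)
t=5: [100, 146, 121, 100, 146, 157, 100, 123, 159, 149, 149, 100]  (not all equal)
t=6: [160, 72, 70, 160, 72, 68, 160, 72, 67, 71, 71, 160]  (not all equal)
t=7: [71, 128, 125, 71, 128, 123, 71, 128, 122, 127, 127, 71]  (not all equal)
t=8: [112, 69, 65, 112, 69, 62, 112, 69, 61, 67, 67, 112]  (not all equal)
t=9: [55, 117, 111, 55, 117, 108, 55, 117, 106, 114, 114, 55]  (not all equal)
t=10: [94, 57, 49, 94, 57, 162, 94, 57, 159, 53, 53, 94]  (not all equal)
t=11: [167, 120, 109, 167, 120, 81, 167, 120, 82, 115, 115, 167]  (not all equal)
t=12: [36, 40, 26, 36, 40, 107, 36, 40, 108, 33, 33, 36]  (not all equal)
t=13: [69, 74, 56, 69, 74, 160, 69, 74, 161, 65, 65, 69]  (not all equal)
t=14: [133, 139, 116, 133, 139, 80, 133, 139, 79, 128, 128, 133]  (not all equal)
t=15: [59, 57, 45, 59, 57, 116, 59, 57, 115, 61, 61, 59]  (not all equal)
t=16: [105, 102, 87, 105, 102, 61, 105, 102, 60, 107, 107, 105]  (not all equal)
t=17: [231, 227, 208, 231, 227, 175, 231, 227, 173, 233, 233, 231]  (not all equal)
t=18: [208, 210, 217, 208, 210, 112, 208, 210, 113, 208, 208, 208]  (not all equal)
t=19: [223, 223, 220, 223, 223, 116, 223, 223, 117, 223, 223, 223]  (not all equal)
t=20: [213, 213, 215, 213, 213, 117, 213, 213, 118, 213, 213, 213]  (not all equal)
t=21: [221, 221, 220, 221, 221, 122, 221, 221, 123, 221, 221, 221]  (not all equal)
t=22: [217, 217, 217, 217, 217, 127, 217, 217, 128, 217, 217, 217]  (not all equal)
t=23: [221, 221, 221, 221, 221, 136, 221, 221, 137, 221, 221, 221]  (not all equal)
t=24: [217, 217, 217, 217, 217, 132, 217, 217, 131, 217, 217, 217]  (not all equal)
t=25: [220, 220, 220, 220, 220, 135, 220, 220, 135, 220, 220, 220]  (not all equal)
t=26: [218, 218, 218, 218, 218, 133, 218, 218, 133, 218, 218, 218]  (not all equal)
t=27: [219, 219, 219, 219, 219, 134, 219, 219, 134, 219, 219, 219]  (not all equal)
t=28: [219, 219, 219, 219, 219, 134, 219, 219, 134, 219, 219, 219]  (not all equal)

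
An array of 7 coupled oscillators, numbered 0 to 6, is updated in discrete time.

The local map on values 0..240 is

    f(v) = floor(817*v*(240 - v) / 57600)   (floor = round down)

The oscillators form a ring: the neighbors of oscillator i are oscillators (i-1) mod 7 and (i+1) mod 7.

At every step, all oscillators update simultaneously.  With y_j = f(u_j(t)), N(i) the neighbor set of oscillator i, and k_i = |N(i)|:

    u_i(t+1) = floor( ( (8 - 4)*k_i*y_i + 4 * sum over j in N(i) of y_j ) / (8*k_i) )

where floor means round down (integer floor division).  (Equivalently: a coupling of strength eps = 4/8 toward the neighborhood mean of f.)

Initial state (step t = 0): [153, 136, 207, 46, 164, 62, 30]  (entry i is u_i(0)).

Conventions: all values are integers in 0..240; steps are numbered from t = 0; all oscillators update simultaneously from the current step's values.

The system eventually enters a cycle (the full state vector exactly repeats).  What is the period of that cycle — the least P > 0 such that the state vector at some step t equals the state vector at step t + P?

Simulating step by step:
t=0: [153, 136, 207, 46, 164, 62, 30]
t=1: [166, 171, 129, 131, 158, 144, 130]
t=2: [179, 177, 193, 197, 191, 194, 193]
t=3: [148, 149, 133, 125, 127, 128, 134]
t=4: [194, 194, 199, 202, 203, 202, 199]
t=5: [123, 123, 116, 109, 107, 109, 116]
t=6: [204, 204, 203, 202, 201, 202, 203]
t=7: [104, 104, 106, 108, 109, 108, 106]
t=8: [200, 200, 201, 201, 202, 201, 201]
t=9: [112, 112, 111, 110, 109, 110, 111]
t=10: [203, 203, 202, 202, 202, 202, 202]
t=11: [106, 106, 107, 108, 108, 108, 107]
t=12: [201, 201, 201, 201, 202, 201, 201]
t=13: [111, 111, 111, 110, 109, 110, 111]
t=14: [203, 203, 202, 202, 202, 202, 202]

Answer: 4
Key observation: The state at step 10, [203, 203, 202, 202, 202, 202, 202], reappears at step 14 — and no state repeats earlier — so the cycle the system enters has period 4.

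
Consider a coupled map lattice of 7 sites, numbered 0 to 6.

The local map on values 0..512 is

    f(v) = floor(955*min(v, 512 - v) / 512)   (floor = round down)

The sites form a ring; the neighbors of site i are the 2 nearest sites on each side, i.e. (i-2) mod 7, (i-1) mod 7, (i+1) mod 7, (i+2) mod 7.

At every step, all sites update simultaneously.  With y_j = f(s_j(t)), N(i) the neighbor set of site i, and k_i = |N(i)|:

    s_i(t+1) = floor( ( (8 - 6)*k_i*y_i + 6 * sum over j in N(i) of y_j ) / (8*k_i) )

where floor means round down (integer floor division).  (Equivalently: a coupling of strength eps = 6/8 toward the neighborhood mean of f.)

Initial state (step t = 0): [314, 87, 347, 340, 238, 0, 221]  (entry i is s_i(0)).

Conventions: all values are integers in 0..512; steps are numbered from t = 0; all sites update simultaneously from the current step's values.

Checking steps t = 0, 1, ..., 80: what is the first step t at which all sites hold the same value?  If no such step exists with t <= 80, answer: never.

Answer: 11
Key observation: Synchronization is absorbing here: once all sites are equal they stay equal, and step 11 is the first all-equal step.

Derivation:
t=0: [314, 87, 347, 340, 238, 0, 221]  (not all equal)
t=1: [257, 304, 319, 251, 305, 289, 285]  (not all equal)
t=2: [415, 420, 411, 407, 408, 432, 417]  (not all equal)
t=3: [173, 181, 185, 180, 181, 176, 174]  (not all equal)
t=4: [330, 332, 335, 336, 334, 329, 329]  (not all equal)
t=5: [337, 334, 332, 332, 334, 336, 337]  (not all equal)
t=6: [329, 330, 332, 332, 331, 329, 328]  (not all equal)
t=7: [339, 338, 337, 337, 338, 339, 340]  (not all equal)
t=8: [322, 323, 324, 324, 323, 322, 322]  (not all equal)
t=9: [352, 352, 351, 351, 352, 352, 353]  (not all equal)
t=10: [298, 298, 298, 298, 298, 298, 297]  (not all equal)
t=11: [399, 399, 399, 399, 399, 399, 399]  (all equal)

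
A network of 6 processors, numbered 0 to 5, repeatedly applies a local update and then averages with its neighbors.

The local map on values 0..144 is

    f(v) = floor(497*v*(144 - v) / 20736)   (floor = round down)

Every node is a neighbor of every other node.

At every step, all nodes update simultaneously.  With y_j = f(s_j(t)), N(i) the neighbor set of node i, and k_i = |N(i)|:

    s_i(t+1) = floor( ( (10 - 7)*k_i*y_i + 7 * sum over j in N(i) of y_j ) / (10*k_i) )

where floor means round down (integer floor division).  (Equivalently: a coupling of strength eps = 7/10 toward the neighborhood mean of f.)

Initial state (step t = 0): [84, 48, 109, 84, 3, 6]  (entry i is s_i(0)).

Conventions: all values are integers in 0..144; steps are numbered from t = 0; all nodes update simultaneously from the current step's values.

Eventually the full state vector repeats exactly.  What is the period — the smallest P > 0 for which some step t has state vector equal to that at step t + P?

Answer: 4
Key observation: The state at step 2, [121, 121, 121, 121, 121, 121], reappears at step 6 — and no state repeats earlier — so the cycle the system enters has period 4.

Derivation:
t=0: [84, 48, 109, 84, 3, 6]
t=1: [85, 83, 80, 85, 67, 68]
t=2: [121, 121, 121, 121, 121, 121]
t=3: [66, 66, 66, 66, 66, 66]
t=4: [123, 123, 123, 123, 123, 123]
t=5: [61, 61, 61, 61, 61, 61]
t=6: [121, 121, 121, 121, 121, 121]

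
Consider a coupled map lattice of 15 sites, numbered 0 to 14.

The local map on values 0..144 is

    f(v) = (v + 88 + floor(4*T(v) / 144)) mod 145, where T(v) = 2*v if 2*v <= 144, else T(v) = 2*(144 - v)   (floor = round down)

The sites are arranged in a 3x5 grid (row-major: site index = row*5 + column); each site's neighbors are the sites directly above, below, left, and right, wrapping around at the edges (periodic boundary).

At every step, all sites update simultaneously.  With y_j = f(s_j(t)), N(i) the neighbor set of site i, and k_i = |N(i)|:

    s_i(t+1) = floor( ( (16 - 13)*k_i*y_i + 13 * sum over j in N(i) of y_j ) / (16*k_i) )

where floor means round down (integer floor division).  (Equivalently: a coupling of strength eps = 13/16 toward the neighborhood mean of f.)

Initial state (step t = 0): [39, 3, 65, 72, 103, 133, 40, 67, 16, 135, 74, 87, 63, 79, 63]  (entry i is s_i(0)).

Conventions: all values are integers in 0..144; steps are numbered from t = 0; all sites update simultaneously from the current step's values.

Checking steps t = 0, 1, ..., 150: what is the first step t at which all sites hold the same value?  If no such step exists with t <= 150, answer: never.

Answer: 24
Key observation: Synchronization is absorbing here: once all sites are equal they stay equal, and step 24 is the first all-equal step.

Derivation:
t=0: [39, 3, 65, 72, 103, 133, 40, 67, 16, 135, 74, 87, 63, 79, 63]  (not all equal)
t=1: [71, 78, 28, 41, 56, 86, 67, 54, 46, 62, 53, 56, 18, 33, 36]  (not all equal)
t=2: [44, 34, 75, 101, 57, 42, 14, 75, 78, 61, 62, 58, 69, 124, 79]  (not all equal)
t=3: [79, 76, 45, 32, 43, 75, 76, 36, 33, 38, 61, 51, 25, 35, 22]  (not all equal)
t=4: [41, 69, 103, 127, 103, 40, 67, 103, 124, 102, 61, 59, 128, 118, 100]  (not all equal)
t=5: [65, 42, 50, 59, 68, 64, 42, 49, 58, 67, 64, 22, 46, 63, 41]  (not all equal)
t=6: [35, 104, 109, 34, 35, 35, 104, 109, 34, 34, 55, 104, 106, 57, 33]  (not all equal)
t=7: [83, 65, 66, 84, 123, 83, 65, 66, 84, 123, 85, 39, 41, 85, 73]  (not all equal)
t=8: [33, 38, 39, 34, 42, 33, 38, 39, 34, 42, 47, 61, 61, 48, 43]  (not all equal)
t=9: [128, 102, 102, 129, 128, 128, 102, 102, 129, 128, 103, 82, 83, 104, 134]  (not all equal)
t=10: [61, 48, 48, 62, 72, 61, 48, 48, 62, 72, 59, 39, 40, 59, 62]  (not all equal)
t=11: [35, 109, 109, 36, 12, 35, 109, 109, 36, 12, 31, 107, 107, 32, 11]  (not all equal)
t=12: [103, 67, 67, 104, 109, 103, 67, 67, 104, 109, 103, 66, 66, 104, 108]  (not all equal)
t=13: [41, 19, 20, 42, 51, 41, 19, 20, 42, 51, 41, 19, 19, 42, 51]  (not all equal)
t=14: [128, 112, 113, 129, 137, 128, 112, 113, 129, 137, 128, 112, 113, 128, 137]  (not all equal)
t=15: [69, 59, 59, 70, 76, 69, 59, 59, 70, 76, 69, 59, 59, 70, 76]  (not all equal)
t=16: [14, 7, 7, 14, 19, 14, 7, 7, 14, 19, 14, 7, 7, 14, 19]  (not all equal)
t=17: [101, 96, 96, 101, 105, 101, 96, 96, 101, 105, 101, 96, 96, 101, 105]  (not all equal)
t=18: [45, 42, 42, 45, 48, 45, 42, 42, 45, 48, 45, 42, 42, 45, 48]  (not all equal)
t=19: [135, 132, 132, 135, 136, 135, 132, 132, 135, 136, 135, 132, 132, 135, 136]  (not all equal)
t=20: [77, 75, 75, 77, 78, 77, 75, 75, 77, 78, 77, 75, 75, 77, 78]  (not all equal)
t=21: [22, 21, 21, 22, 23, 22, 21, 21, 22, 23, 22, 21, 21, 22, 23]  (not all equal)
t=22: [111, 110, 110, 111, 111, 111, 110, 110, 111, 111, 111, 110, 110, 111, 111]  (not all equal)
t=23: [54, 54, 54, 54, 55, 54, 54, 54, 54, 55, 54, 54, 54, 54, 55]  (not all equal)
t=24: [0, 0, 0, 0, 0, 0, 0, 0, 0, 0, 0, 0, 0, 0, 0]  (all equal)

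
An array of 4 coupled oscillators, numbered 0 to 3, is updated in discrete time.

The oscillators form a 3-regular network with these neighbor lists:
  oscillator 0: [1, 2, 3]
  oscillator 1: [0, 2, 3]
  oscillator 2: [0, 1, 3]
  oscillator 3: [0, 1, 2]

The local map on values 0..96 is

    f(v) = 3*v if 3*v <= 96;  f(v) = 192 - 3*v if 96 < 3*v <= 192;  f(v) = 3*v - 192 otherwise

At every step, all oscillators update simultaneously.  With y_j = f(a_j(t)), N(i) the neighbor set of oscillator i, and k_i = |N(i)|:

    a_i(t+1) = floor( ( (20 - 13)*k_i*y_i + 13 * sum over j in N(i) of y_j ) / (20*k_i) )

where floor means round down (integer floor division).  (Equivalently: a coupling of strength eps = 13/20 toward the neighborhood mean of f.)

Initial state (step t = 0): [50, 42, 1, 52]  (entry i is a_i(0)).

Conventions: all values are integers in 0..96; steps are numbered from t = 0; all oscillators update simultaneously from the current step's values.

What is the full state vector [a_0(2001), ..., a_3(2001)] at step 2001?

Simulating step by step:
t=0: [50, 42, 1, 52]
t=1: [37, 40, 32, 36]
t=2: [82, 81, 84, 83]
t=3: [55, 54, 56, 55]
t=4: [27, 27, 26, 27]
t=5: [80, 80, 79, 80]
t=6: [47, 47, 46, 47]
t=7: [51, 51, 52, 51]
t=8: [38, 38, 37, 38]
t=9: [78, 78, 79, 78]
t=10: [42, 42, 43, 42]
t=11: [65, 65, 64, 65]
t=12: [2, 2, 1, 2]
t=13: [5, 5, 4, 5]
t=14: [14, 14, 13, 14]
t=15: [41, 41, 40, 41]
t=16: [69, 69, 70, 69]
t=17: [15, 15, 16, 15]
t=18: [45, 45, 46, 45]
t=19: [56, 56, 55, 56]
t=20: [24, 24, 25, 24]
t=21: [72, 72, 73, 72]
t=22: [24, 24, 25, 24]

Answer: [72, 72, 73, 72]
Key observation: The state at step 20, [24, 24, 25, 24], reappears at step 22: the system is in a cycle of period 2 from step 20 on.  Therefore the state at step 2001 equals the state at step 20 + ((2001 - 20) mod 2) = 21, which is [72, 72, 73, 72].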